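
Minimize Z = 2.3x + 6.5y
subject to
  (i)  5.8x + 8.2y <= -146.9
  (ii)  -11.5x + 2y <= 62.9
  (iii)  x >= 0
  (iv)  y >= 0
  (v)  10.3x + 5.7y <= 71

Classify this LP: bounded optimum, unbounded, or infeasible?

The boundaries 5.8x + 8.2y = -146.9 and x = 0 meet at (0, -1469/82), but that point violates y ≥ 0. Every candidate vertex is excluded by some other constraint, so the feasible region is empty.

infeasible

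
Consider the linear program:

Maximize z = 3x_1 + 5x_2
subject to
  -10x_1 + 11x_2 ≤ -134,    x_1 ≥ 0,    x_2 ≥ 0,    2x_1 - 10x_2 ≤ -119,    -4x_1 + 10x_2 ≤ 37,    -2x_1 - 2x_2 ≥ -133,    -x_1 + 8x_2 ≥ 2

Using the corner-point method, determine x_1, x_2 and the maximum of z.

Extreme points and z = 3x_1 + 5x_2:
  (41, 201/10) → z = 447/2
  (91/2, 21) → z = 483/2
  (314/7, 303/14) → z = 3399/14

The optimum lies where -4x_1 + 10x_2 = 37 and -2x_1 - 2x_2 = -133.
Solving simultaneously gives x_1 = 314/7, x_2 = 303/14.

x_1 = 314/7, x_2 = 303/14, maximum z = 3399/14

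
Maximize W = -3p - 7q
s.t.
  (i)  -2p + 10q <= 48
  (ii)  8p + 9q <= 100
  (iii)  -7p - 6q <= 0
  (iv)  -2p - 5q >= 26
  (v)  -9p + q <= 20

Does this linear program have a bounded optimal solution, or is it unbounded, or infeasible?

unbounded

From the feasible point (367/11, -204/11), moving in the direction (9, -8) keeps every constraint satisfied while W increases without bound.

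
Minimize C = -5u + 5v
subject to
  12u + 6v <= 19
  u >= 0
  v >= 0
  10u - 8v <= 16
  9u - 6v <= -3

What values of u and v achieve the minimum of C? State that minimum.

u = 0, v = 1/2, minimum C = 5/2

The optimum lies where u = 0 and 9u - 6v = -3.
Solving simultaneously gives u = 0, v = 1/2.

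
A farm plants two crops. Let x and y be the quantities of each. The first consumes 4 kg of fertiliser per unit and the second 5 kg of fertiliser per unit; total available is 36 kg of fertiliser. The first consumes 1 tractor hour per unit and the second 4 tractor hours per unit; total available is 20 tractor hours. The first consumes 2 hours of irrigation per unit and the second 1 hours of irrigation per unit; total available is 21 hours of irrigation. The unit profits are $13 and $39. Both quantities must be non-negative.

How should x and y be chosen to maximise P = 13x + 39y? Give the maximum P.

x = 4, y = 4, maximum P = 208

At the optimal vertex, 4x + 5y = 36 and x + 4y = 20.
Solving simultaneously gives x = 4, y = 4.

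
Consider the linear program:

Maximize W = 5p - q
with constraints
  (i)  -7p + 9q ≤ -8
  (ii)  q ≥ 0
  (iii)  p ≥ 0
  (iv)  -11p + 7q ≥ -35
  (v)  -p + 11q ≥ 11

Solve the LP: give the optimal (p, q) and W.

Feasible corners and W = 5p - q:
  (259/50, 157/50) → W = 569/25
  (11/4, 5/4) → W = 25/2
  (77/19, 26/19) → W = 359/19

p = 259/50, q = 157/50, maximum W = 569/25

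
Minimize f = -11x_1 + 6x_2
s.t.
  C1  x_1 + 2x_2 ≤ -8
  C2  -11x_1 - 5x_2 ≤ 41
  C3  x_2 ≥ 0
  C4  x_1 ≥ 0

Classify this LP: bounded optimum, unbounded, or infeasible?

The boundaries x_1 + 2x_2 = -8 and x_1 = 0 meet at (0, -4), but that point violates x_2 ≥ 0. Every candidate vertex is excluded by some other constraint, so the feasible region is empty.

infeasible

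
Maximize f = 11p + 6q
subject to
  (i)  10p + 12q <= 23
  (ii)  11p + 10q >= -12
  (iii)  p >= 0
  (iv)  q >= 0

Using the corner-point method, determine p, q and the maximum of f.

Feasible corners and f = 11p + 6q:
  (0, 23/12) → f = 23/2
  (23/10, 0) → f = 253/10
  (0, 0) → f = 0

p = 23/10, q = 0, maximum f = 253/10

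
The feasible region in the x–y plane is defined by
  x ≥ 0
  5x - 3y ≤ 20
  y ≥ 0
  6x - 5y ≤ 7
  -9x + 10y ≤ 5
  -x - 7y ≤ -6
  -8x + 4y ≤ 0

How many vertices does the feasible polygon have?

4

Pairwise boundary intersections that survive every other constraint:
  (19/3, 31/5)
  (79/47, 29/47)
  (5/11, 10/11)
  (2/5, 4/5)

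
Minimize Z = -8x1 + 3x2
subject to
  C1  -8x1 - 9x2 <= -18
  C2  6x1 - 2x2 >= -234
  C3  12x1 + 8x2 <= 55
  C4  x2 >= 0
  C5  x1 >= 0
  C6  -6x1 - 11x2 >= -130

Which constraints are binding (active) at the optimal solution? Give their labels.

C3 and C4

Extreme points and Z = -8x1 + 3x2:
  (9/4, 0) → Z = -18
  (0, 2) → Z = 6
  (55/12, 0) → Z = -110/3
  (0, 55/8) → Z = 165/8

The minimum is at (55/12, 0). Substituting into each constraint, equality holds for C3 and C4; the remaining constraints have slack.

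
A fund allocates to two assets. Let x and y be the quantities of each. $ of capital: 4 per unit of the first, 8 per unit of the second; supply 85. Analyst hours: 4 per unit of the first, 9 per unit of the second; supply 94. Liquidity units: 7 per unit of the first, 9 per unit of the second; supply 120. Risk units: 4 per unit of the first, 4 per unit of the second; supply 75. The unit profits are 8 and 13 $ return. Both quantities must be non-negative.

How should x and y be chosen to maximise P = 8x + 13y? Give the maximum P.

x = 39/4, y = 23/4, maximum P = 611/4

Extreme points and P = 8x + 13y:
  (0, 0) → P = 0
  (0, 94/9) → P = 1222/9
  (120/7, 0) → P = 960/7
  (13/4, 9) → P = 143
  (39/4, 23/4) → P = 611/4

The optimum lies where 4x + 8y = 85 and 7x + 9y = 120.
Solving simultaneously gives x = 39/4, y = 23/4.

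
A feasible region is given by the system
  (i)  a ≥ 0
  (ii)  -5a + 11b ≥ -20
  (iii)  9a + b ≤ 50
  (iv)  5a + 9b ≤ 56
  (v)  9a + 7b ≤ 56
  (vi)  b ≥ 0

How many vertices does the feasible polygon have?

The feasible vertices (each the meet of two boundaries and inside every other half-plane) are:
  (0, 56/9)
  (0, 0)
  (285/52, 35/52)
  (4, 0)
  (49/9, 1)
  (56/23, 112/23)

6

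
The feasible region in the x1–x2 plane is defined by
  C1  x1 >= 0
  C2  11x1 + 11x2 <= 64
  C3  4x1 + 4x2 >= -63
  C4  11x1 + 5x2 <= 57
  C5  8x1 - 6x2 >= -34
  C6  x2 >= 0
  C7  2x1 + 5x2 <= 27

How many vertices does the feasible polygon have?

Of the 20 pairwise boundary intersections, those satisfying every inequality are:
  (0, 0)
  (0, 27/5)
  (307/66, 7/6)
  (23/33, 169/33)
  (57/11, 0)

5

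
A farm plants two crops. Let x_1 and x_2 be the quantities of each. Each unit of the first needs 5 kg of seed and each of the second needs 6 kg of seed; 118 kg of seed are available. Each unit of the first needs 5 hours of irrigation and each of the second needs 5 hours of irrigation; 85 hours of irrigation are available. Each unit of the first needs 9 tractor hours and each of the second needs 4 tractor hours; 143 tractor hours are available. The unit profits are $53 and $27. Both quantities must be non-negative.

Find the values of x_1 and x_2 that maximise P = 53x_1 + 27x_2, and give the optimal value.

Extreme points and P = 53x_1 + 27x_2:
  (0, 0) → P = 0
  (0, 17) → P = 459
  (143/9, 0) → P = 7579/9
  (15, 2) → P = 849

x_1 = 15, x_2 = 2, maximum P = 849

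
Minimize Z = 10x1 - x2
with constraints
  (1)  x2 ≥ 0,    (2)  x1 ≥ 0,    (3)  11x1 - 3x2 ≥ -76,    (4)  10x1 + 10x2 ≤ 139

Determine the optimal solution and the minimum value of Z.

x1 = 0, x2 = 139/10, minimum Z = -139/10

The binding constraints are x1 = 0 and 10x1 + 10x2 = 139.
Solving simultaneously gives x1 = 0, x2 = 139/10.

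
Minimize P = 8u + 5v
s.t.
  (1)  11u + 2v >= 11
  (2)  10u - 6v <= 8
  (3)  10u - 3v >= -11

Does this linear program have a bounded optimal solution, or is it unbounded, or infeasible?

bounded optimum

Feasible corners and P = 8u + 5v:
  (41/43, 11/43) → P = 383/43
  (11/53, 231/53) → P = 1243/53
The feasible region has finitely many vertices and no improving ray; the minimum is 383/43 at (41/43, 11/43).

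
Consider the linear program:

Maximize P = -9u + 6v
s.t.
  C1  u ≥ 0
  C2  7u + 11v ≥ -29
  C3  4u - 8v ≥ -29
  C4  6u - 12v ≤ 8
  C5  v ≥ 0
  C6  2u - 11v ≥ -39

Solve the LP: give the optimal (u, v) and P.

u = 0, v = 39/11, maximum P = 234/11

Vertices and P = -9u + 6v:
  (0, 0) → P = 0
  (0, 39/11) → P = 234/11
  (4/3, 0) → P = -12
  (278/21, 125/21) → P = -584/7

The optimum lies where u = 0 and 2u - 11v = -39.
Solving simultaneously gives u = 0, v = 39/11.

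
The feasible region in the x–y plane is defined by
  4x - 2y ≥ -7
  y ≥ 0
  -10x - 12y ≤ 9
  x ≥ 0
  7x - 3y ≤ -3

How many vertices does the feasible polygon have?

The feasible vertices (each the meet of two boundaries and inside every other half-plane) are:
  (0, 7/2)
  (15/2, 37/2)
  (0, 1)

3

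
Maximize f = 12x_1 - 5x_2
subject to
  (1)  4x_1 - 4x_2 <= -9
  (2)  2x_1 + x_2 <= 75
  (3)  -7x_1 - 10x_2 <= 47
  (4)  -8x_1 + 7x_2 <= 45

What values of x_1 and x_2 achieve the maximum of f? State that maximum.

Vertices and f = 12x_1 - 5x_2:
  (97/4, 53/2) → f = 317/2
  (-139/34, -125/68) → f = -2711/68
  (240/11, 345/11) → f = 105
  (-779/129, -61/129) → f = -9043/129

The optimum lies where 4x_1 - 4x_2 = -9 and 2x_1 + x_2 = 75.
Solving simultaneously gives x_1 = 97/4, x_2 = 53/2.

x_1 = 97/4, x_2 = 53/2, maximum f = 317/2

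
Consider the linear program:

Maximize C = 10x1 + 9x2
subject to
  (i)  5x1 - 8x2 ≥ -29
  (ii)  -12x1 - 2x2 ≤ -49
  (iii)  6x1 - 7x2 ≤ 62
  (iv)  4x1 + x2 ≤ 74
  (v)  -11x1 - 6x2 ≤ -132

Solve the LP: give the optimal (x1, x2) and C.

x1 = 563/37, x2 = 486/37, maximum C = 10004/37

Extreme points and C = 10x1 + 9x2:
  (563/37, 486/37) → C = 10004/37
  (441/59, 979/118) → C = 17631/118
  (290/17, 98/17) → C = 3782/17
  (1296/113, 110/113) → C = 13950/113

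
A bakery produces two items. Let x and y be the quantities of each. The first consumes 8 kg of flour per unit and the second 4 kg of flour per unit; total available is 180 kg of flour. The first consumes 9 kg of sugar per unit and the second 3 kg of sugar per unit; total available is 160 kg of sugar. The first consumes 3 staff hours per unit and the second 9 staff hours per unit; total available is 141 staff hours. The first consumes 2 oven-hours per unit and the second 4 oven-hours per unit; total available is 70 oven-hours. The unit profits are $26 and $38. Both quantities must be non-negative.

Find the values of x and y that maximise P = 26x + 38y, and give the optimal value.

x = 43/3, y = 31/3, maximum P = 2296/3

Extreme points and P = 26x + 38y:
  (0, 0) → P = 0
  (0, 47/3) → P = 1786/3
  (160/9, 0) → P = 4160/9
  (43/3, 31/3) → P = 2296/3
  (11, 12) → P = 742

The binding constraints are 9x + 3y = 160 and 2x + 4y = 70.
Solving simultaneously gives x = 43/3, y = 31/3.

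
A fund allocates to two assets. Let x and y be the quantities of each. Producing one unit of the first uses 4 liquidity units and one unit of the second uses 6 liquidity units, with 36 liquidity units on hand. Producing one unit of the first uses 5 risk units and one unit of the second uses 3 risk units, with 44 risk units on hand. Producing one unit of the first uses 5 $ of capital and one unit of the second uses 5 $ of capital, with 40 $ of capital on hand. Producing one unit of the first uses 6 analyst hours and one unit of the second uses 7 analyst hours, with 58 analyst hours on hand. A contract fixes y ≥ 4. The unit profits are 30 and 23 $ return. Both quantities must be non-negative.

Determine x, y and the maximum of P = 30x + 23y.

x = 3, y = 4, maximum P = 182

Vertices and P = 30x + 23y:
  (0, 6) → P = 138
  (0, 4) → P = 92
  (3, 4) → P = 182

At the optimal vertex, 4x + 6y = 36 and y = 4.
Solving simultaneously gives x = 3, y = 4.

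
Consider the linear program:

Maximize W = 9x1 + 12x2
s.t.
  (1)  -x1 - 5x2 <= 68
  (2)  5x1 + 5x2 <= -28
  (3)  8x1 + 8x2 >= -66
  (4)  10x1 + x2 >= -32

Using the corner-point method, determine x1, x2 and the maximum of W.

x1 = -44/15, x2 = -8/3, maximum W = -292/5

The binding constraints are 5x1 + 5x2 = -28 and 10x1 + x2 = -32.
Solving simultaneously gives x1 = -44/15, x2 = -8/3.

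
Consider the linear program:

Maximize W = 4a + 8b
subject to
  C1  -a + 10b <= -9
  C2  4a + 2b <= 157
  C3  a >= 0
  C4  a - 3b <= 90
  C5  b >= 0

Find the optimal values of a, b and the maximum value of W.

Extreme points and W = 4a + 8b:
  (794/21, 121/42) → W = 1220/7
  (9, 0) → W = 36
  (157/4, 0) → W = 157

The binding constraints are -a + 10b = -9 and 4a + 2b = 157.
Solving simultaneously gives a = 794/21, b = 121/42.

a = 794/21, b = 121/42, maximum W = 1220/7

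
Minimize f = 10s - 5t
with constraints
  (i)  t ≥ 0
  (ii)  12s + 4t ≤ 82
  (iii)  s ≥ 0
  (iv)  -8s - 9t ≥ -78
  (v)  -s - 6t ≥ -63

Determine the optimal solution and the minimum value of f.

Feasible corners and f = 10s - 5t:
  (41/6, 0) → f = 205/3
  (0, 0) → f = 0
  (213/38, 70/19) → f = 715/19
  (0, 26/3) → f = -130/3

The optimum lies where s = 0 and -8s - 9t = -78.
Solving simultaneously gives s = 0, t = 26/3.

s = 0, t = 26/3, minimum f = -130/3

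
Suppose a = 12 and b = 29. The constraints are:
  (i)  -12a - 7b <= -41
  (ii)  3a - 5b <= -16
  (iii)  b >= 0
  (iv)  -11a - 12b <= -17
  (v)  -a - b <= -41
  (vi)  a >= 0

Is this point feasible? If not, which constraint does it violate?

(i): -347 ≤ -41 ✓
(ii): -109 ≤ -16 ✓
(iii): 29 ≥ 0 ✓
(iv): -480 ≤ -17 ✓
(v): -41 ≤ -41 ✓
(vi): 12 ≥ 0 ✓

feasible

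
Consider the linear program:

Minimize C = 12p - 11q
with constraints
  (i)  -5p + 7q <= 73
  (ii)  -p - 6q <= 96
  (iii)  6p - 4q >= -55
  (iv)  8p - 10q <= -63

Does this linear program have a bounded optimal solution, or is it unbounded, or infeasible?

Feasible corners and C = 12p - 11q:
  (-93/22, 163/22) → C = -2909/22
  (289/6, 269/6) → C = 509/6
  (-149/14, -31/14) → C = -1447/14
The feasible region has finitely many vertices and no improving ray; the minimum is -2909/22 at (-93/22, 163/22).

bounded optimum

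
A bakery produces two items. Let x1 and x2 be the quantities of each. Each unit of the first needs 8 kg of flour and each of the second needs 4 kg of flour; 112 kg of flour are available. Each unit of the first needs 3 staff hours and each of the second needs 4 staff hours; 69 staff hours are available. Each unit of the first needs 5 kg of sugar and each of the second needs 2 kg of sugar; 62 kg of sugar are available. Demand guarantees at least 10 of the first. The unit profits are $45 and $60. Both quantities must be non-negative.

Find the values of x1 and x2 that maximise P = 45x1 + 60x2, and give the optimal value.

x1 = 10, x2 = 6, maximum P = 810

Vertices and P = 45x1 + 60x2:
  (62/5, 0) → P = 558
  (10, 0) → P = 450
  (10, 6) → P = 810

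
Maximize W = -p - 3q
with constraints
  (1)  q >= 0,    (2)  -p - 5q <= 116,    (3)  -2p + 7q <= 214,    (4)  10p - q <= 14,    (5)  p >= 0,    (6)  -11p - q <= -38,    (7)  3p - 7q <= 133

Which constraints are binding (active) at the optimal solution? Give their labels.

Feasible corners and W = -p - 3q:
  (78/17, 542/17) → W = -1704/17
  (52/79, 2430/79) → W = -7342/79
  (52/21, 226/21) → W = -730/21

The maximum is at (52/21, 226/21). Substituting into each constraint, equality holds for (4) and (6); the remaining constraints have slack.

(4) and (6)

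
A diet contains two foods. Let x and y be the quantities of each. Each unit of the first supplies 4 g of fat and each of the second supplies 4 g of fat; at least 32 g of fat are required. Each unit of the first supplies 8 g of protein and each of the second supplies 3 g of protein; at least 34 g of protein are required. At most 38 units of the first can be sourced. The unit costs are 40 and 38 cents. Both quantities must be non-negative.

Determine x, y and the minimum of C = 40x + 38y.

Extreme points and C = 40x + 38y:
  (0, 34/3) → C = 1292/3
  (8, 0) → C = 320
  (38, 0) → C = 1520
  (2, 6) → C = 308
The feasible region is unbounded (it extends along (0, 1)), but C strictly increases along every unbounded feasible direction, so there is no improving ray and the minimum is attained at a vertex.

x = 2, y = 6, minimum C = 308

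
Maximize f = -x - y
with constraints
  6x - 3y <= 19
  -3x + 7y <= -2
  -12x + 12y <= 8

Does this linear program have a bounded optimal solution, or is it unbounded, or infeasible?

unbounded

From the feasible point (127/33, 15/11), moving in the direction (-3, -6) keeps every constraint satisfied while f increases without bound.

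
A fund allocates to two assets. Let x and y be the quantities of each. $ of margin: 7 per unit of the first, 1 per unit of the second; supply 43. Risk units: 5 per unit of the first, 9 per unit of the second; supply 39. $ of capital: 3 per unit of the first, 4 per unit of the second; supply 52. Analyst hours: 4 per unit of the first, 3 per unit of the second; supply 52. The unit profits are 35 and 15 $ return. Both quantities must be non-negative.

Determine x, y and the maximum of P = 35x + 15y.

At the optimal vertex, 7x + y = 43 and 5x + 9y = 39.
Solving simultaneously gives x = 6, y = 1.

x = 6, y = 1, maximum P = 225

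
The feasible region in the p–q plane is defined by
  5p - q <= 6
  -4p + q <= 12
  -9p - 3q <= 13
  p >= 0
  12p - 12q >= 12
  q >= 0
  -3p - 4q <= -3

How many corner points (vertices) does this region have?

Intersecting each pair of boundary lines and keeping only the points that satisfy every inequality leaves:
  (5/4, 1/4)
  (6/5, 0)
  (1, 0)

3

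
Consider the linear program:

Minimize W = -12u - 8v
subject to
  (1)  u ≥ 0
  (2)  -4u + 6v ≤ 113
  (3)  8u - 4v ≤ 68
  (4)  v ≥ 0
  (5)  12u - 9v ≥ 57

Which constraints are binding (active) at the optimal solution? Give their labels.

Vertices and W = -12u - 8v:
  (17/2, 0) → W = -102
  (16, 15) → W = -312
  (19/4, 0) → W = -57

The minimum is at (16, 15). Substituting into each constraint, equality holds for (3) and (5); the remaining constraints have slack.

(3) and (5)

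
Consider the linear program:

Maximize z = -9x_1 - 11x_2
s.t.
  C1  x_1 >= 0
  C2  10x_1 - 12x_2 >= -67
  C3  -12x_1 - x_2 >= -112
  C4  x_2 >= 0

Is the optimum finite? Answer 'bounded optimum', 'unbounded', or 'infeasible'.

Vertices and z = -9x_1 - 11x_2:
  (0, 67/12) → z = -737/12
  (0, 0) → z = 0
  (1277/154, 962/77) → z = -32657/154
  (28/3, 0) → z = -84
The feasible region has finitely many vertices and no improving ray; the maximum is 0 at (0, 0).

bounded optimum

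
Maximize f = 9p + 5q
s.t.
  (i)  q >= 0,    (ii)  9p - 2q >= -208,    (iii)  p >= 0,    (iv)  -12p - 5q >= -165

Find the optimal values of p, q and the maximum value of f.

p = 0, q = 33, maximum f = 165

Vertices and f = 9p + 5q:
  (0, 0) → f = 0
  (55/4, 0) → f = 495/4
  (0, 33) → f = 165

At the optimal vertex, p = 0 and -12p - 5q = -165.
Solving simultaneously gives p = 0, q = 33.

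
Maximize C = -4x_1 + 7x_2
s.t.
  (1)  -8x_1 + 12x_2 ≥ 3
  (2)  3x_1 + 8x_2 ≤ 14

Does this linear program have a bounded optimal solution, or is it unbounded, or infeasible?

unbounded

From the feasible point (36/25, 121/100), moving in the direction (-8, 3) keeps every constraint satisfied while C increases without bound.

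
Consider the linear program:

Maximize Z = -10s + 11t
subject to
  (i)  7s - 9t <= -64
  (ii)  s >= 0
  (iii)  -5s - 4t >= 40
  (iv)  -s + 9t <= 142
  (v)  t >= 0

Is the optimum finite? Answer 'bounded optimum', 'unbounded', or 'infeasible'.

The boundaries 7s - 9t = -64 and s = 0 meet at (0, 64/9), but that point violates -5s - 4t ≥ 40. Every candidate vertex is excluded by some other constraint, so the feasible region is empty.

infeasible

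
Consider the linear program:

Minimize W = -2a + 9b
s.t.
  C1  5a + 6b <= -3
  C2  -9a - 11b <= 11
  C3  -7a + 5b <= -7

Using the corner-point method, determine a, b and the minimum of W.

a = 33, b = -28, minimum W = -318

Feasible corners and W = -2a + 9b:
  (33, -28) → W = -318
  (27/67, -56/67) → W = -558/67
  (11/61, -70/61) → W = -652/61

The optimum lies where 5a + 6b = -3 and -9a - 11b = 11.
Solving simultaneously gives a = 33, b = -28.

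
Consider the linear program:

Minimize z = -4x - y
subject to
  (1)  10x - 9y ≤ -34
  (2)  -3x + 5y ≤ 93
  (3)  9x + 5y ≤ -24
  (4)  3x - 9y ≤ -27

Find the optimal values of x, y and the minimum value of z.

x = -117/32, y = 57/32, minimum z = 411/32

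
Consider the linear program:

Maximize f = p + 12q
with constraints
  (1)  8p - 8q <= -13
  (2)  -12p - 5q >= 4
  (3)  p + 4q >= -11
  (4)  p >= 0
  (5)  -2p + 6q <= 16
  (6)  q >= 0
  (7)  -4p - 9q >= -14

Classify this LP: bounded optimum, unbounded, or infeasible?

The boundaries 8p - 8q = -13 and -12p - 5q = 4 meet at (-97/136, 31/34), but that point violates p ≥ 0. Every candidate vertex is excluded by some other constraint, so the feasible region is empty.

infeasible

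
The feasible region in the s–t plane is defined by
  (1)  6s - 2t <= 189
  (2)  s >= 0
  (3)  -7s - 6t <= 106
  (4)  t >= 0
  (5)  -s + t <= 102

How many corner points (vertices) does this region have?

Pairwise boundary intersections that survive every other constraint:
  (63/2, 0)
  (393/4, 801/4)
  (0, 0)
  (0, 102)

4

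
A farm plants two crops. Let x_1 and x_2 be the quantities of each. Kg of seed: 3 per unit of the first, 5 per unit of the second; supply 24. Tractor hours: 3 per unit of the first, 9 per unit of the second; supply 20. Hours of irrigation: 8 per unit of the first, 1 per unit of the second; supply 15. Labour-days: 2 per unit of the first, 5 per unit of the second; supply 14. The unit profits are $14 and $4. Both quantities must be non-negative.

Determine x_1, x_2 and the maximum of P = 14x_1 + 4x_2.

The binding constraints are 3x_1 + 9x_2 = 20 and 8x_1 + x_2 = 15.
Solving simultaneously gives x_1 = 5/3, x_2 = 5/3.

x_1 = 5/3, x_2 = 5/3, maximum P = 30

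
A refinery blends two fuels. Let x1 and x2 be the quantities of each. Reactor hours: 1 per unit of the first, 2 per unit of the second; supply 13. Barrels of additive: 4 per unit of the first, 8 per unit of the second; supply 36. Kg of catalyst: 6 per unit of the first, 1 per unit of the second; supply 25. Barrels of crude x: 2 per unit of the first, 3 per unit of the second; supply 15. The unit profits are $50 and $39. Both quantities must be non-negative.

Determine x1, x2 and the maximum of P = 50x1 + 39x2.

At the optimal vertex, 6x1 + x2 = 25 and 2x1 + 3x2 = 15.
Solving simultaneously gives x1 = 15/4, x2 = 5/2.

x1 = 15/4, x2 = 5/2, maximum P = 285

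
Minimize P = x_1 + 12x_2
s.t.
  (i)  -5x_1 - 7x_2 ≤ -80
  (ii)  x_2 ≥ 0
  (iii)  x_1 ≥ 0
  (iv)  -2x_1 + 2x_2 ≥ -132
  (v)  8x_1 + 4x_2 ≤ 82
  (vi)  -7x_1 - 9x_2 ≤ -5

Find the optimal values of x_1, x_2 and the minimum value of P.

x_1 = 127/18, x_2 = 115/18, minimum P = 1507/18

Corner points and P = x_1 + 12x_2:
  (0, 80/7) → P = 960/7
  (127/18, 115/18) → P = 1507/18
  (0, 41/2) → P = 246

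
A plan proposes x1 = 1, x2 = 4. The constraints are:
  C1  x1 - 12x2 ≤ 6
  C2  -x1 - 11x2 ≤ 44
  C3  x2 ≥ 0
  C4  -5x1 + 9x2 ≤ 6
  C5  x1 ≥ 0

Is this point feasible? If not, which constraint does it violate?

not feasible — violates C4

Constraint C4: -5x1 + 9x2 = 31, which is not ≤ 6. All other constraints are satisfied.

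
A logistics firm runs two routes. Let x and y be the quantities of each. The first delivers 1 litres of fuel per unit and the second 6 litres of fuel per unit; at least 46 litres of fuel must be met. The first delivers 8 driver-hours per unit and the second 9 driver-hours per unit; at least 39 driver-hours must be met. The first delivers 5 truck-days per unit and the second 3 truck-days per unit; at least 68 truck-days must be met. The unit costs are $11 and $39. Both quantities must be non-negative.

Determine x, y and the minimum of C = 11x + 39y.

x = 10, y = 6, minimum C = 344

Corner points and C = 11x + 39y:
  (0, 68/3) → C = 884
  (46, 0) → C = 506
  (10, 6) → C = 344
The feasible region is unbounded (it extends along (0, 1), (1, 0)), but C strictly increases along every unbounded feasible direction, so there is no improving ray and the minimum is attained at a vertex.

The optimum lies where x + 6y = 46 and 5x + 3y = 68.
Solving simultaneously gives x = 10, y = 6.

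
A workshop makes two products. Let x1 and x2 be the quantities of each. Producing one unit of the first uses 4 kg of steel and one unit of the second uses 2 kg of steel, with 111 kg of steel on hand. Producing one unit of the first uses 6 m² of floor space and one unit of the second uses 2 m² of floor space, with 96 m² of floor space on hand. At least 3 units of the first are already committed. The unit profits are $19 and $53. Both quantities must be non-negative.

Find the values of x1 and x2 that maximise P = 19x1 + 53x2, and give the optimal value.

Feasible corners and P = 19x1 + 53x2:
  (16, 0) → P = 304
  (3, 0) → P = 57
  (3, 39) → P = 2124

x1 = 3, x2 = 39, maximum P = 2124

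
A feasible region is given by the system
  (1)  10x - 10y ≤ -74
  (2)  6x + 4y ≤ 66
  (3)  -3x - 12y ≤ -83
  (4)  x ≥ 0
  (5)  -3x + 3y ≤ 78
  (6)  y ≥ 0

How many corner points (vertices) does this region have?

Of the 14 pairwise boundary intersections, those satisfying every inequality are:
  (91/25, 276/25)
  (0, 37/5)
  (0, 33/2)

3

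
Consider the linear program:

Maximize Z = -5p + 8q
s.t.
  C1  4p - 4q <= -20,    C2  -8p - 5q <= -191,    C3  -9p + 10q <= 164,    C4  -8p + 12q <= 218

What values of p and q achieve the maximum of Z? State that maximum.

Corner points and Z = -5p + 8q:
  (166/13, 231/13) → Z = 1018/13
  (79/2, 89/2) → Z = 317/2
  (601/68, 409/17) → Z = 10083/68

p = 79/2, q = 89/2, maximum Z = 317/2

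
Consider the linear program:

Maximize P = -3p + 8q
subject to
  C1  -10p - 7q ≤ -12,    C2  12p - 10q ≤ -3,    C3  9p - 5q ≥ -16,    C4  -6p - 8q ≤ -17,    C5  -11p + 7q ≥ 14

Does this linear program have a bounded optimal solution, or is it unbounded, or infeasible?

unbounded

From the feasible point (-43/102, 83/34), moving in the direction (5, 9) keeps every constraint satisfied while P increases without bound.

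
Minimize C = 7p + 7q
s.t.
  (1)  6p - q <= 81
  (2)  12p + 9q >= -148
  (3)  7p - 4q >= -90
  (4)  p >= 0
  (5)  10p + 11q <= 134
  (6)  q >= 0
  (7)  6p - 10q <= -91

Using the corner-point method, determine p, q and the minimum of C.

p = 0, q = 91/10, minimum C = 637/10

Feasible corners and C = 7p + 7q:
  (0, 134/11) → C = 938/11
  (0, 91/10) → C = 637/10
  (339/166, 857/83) → C = 14371/166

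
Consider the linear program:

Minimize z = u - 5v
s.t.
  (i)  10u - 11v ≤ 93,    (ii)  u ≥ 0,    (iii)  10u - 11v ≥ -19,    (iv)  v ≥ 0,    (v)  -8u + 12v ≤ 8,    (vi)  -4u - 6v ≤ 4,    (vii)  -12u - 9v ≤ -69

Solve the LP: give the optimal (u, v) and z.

u = 301/8, v = 103/4, minimum z = -729/8

Vertices and z = u - 5v:
  (93/10, 0) → z = 93/10
  (301/8, 103/4) → z = -729/8
  (23/4, 0) → z = 23/4
  (7/2, 3) → z = -23/2

At the optimal vertex, 10u - 11v = 93 and -8u + 12v = 8.
Solving simultaneously gives u = 301/8, v = 103/4.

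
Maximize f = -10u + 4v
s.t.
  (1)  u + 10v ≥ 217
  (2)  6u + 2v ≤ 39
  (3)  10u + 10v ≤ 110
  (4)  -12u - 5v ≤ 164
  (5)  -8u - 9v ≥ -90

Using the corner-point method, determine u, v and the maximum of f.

Extreme points and f = -10u + 4v:
  (-545/23, 2768/115) → f = 38322/115
  (-1053/71, 1646/71) → f = 17114/71
  (-963/34, 598/17) → f = 7207/17

At the optimal vertex, -12u - 5v = 164 and -8u - 9v = -90.
Solving simultaneously gives u = -963/34, v = 598/17.

u = -963/34, v = 598/17, maximum f = 7207/17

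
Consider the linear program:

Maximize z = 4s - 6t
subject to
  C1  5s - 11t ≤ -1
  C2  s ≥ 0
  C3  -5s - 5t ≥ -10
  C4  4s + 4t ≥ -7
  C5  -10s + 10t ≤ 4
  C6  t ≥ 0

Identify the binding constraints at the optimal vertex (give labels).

Corner points and z = 4s - 6t:
  (0, 1/11) → z = -6/11
  (21/16, 11/16) → z = 9/8
  (0, 2/5) → z = -12/5
  (4/5, 6/5) → z = -4

The maximum is at (21/16, 11/16). Substituting into each constraint, equality holds for C1 and C3; the remaining constraints have slack.

C1 and C3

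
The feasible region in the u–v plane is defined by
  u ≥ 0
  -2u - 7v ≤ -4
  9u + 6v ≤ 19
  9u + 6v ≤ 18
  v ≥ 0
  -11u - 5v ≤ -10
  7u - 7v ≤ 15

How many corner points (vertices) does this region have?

4

The feasible vertices (each the meet of two boundaries and inside every other half-plane) are:
  (0, 3)
  (0, 2)
  (2, 0)
  (50/67, 24/67)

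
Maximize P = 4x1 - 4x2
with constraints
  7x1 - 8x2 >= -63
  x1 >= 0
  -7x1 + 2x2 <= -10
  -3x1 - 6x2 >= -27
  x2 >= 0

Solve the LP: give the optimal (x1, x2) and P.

Extreme points and P = 4x1 - 4x2:
  (19/8, 53/16) → P = -15/4
  (10/7, 0) → P = 40/7
  (9, 0) → P = 36

The optimum lies where -3x1 - 6x2 = -27 and x2 = 0.
Solving simultaneously gives x1 = 9, x2 = 0.

x1 = 9, x2 = 0, maximum P = 36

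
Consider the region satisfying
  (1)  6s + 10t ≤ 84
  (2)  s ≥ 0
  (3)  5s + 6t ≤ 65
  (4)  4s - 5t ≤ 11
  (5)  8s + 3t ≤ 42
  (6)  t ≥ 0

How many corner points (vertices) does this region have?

5

Of the 15 pairwise boundary intersections, those satisfying every inequality are:
  (0, 42/5)
  (84/31, 210/31)
  (0, 0)
  (243/52, 20/13)
  (11/4, 0)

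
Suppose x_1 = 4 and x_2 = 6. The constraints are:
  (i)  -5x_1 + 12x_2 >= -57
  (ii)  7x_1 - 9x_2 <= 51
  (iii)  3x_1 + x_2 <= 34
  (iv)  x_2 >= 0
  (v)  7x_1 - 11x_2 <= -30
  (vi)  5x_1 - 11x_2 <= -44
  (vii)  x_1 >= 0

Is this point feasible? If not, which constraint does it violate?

(i): 52 ≥ -57 ✓
(ii): -26 ≤ 51 ✓
(iii): 18 ≤ 34 ✓
(iv): 6 ≥ 0 ✓
(v): -38 ≤ -30 ✓
(vi): -46 ≤ -44 ✓
(vii): 4 ≥ 0 ✓

feasible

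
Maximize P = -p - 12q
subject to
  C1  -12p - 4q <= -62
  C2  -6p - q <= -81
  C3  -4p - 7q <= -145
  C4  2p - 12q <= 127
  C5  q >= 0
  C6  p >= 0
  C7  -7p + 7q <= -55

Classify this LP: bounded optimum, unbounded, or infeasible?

bounded optimum

Feasible corners and P = -p - 12q:
  (145/4, 0) → P = -145/4
  (200/11, 795/77) → P = -10940/77
  (127/2, 0) → P = -127/2
The feasible region has finitely many vertices and no improving ray; the maximum is -145/4 at (145/4, 0).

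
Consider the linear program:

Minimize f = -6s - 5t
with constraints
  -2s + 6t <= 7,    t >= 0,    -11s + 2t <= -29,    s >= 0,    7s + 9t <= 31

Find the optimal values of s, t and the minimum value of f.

s = 31/7, t = 0, minimum f = -186/7

Feasible corners and f = -6s - 5t:
  (29/11, 0) → f = -174/11
  (31/7, 0) → f = -186/7
  (323/113, 138/113) → f = -2628/113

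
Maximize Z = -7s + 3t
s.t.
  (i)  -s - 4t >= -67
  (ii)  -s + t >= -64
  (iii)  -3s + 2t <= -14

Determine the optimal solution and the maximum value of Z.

s = -114, t = -178, maximum Z = 264

Extreme points and Z = -7s + 3t:
  (323/5, 3/5) → Z = -2252/5
  (95/7, 187/14) → Z = -769/14
  (-114, -178) → Z = 264

The optimum lies where -s + t = -64 and -3s + 2t = -14.
Solving simultaneously gives s = -114, t = -178.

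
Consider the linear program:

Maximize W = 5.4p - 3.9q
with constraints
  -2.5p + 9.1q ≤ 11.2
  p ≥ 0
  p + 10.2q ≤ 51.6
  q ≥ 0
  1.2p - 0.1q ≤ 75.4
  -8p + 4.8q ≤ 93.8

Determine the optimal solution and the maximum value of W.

p = 51.6, q = 0, maximum W = 278.64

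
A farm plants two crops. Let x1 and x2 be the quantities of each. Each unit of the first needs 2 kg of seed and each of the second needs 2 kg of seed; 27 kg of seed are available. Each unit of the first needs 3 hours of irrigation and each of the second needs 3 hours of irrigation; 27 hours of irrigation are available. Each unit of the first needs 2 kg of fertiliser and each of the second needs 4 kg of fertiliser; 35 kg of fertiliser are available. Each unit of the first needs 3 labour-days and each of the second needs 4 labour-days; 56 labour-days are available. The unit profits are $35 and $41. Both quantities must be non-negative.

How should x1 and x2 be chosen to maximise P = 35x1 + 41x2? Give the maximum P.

x1 = 1/2, x2 = 17/2, maximum P = 366

Feasible corners and P = 35x1 + 41x2:
  (0, 0) → P = 0
  (0, 35/4) → P = 1435/4
  (9, 0) → P = 315
  (1/2, 17/2) → P = 366

The optimum lies where 3x1 + 3x2 = 27 and 2x1 + 4x2 = 35.
Solving simultaneously gives x1 = 1/2, x2 = 17/2.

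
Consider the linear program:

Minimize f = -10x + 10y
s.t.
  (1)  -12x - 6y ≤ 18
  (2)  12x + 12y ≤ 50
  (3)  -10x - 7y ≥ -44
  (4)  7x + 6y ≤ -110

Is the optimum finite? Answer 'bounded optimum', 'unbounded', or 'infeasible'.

From the feasible point (92/5, -199/5), moving in the direction (6, -12) keeps every constraint satisfied while f decreases without bound.

unbounded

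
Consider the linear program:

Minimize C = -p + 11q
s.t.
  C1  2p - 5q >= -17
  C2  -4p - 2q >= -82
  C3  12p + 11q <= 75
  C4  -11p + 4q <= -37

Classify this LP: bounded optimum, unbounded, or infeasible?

From the feasible point (188/5, -171/5), moving in the direction (2, -4) keeps every constraint satisfied while C decreases without bound.

unbounded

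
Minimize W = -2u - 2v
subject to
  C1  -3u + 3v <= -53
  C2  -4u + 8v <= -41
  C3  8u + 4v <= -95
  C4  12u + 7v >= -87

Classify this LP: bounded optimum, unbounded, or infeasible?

The boundaries -3u + 3v = -53 and -4u + 8v = -41 meet at (301/12, 89/12), but that point violates 8u + 4v ≤ -95. Every candidate vertex is excluded by some other constraint, so the feasible region is empty.

infeasible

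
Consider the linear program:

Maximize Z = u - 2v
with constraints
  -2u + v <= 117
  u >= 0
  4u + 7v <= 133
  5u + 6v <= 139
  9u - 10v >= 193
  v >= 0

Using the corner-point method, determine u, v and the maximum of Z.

Feasible corners and Z = u - 2v:
  (49/2, 11/4) → Z = 19
  (139/5, 0) → Z = 139/5
  (193/9, 0) → Z = 193/9

The binding constraints are 5u + 6v = 139 and v = 0.
Solving simultaneously gives u = 139/5, v = 0.

u = 139/5, v = 0, maximum Z = 139/5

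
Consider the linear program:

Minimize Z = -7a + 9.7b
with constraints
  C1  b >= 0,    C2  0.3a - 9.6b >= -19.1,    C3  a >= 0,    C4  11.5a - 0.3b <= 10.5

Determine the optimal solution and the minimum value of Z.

Corner points and Z = -7a + 9.7b:
  (0, 0) → Z = 0
  (21/23, 0) → Z = -147/23
  (0, 191/96) → Z = 18527/960
  (3551/3677, 22280/11031) → Z = 141545/11031

a = 21/23, b = 0, minimum Z = -147/23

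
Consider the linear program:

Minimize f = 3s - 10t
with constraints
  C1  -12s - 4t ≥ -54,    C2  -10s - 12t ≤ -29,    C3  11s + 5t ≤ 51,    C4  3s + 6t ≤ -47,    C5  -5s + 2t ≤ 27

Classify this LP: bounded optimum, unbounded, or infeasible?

The boundaries -12s - 4t = -54 and -10s - 12t = -29 meet at (133/26, -24/13), but that point violates 3s + 6t ≤ -47. Every candidate vertex is excluded by some other constraint, so the feasible region is empty.

infeasible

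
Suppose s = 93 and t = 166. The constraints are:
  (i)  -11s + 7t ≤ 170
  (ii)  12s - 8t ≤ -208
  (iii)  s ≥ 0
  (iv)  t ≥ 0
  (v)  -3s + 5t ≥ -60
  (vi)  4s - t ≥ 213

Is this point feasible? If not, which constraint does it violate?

Constraint (vi): 4s - t = 206, which is not ≥ 213. All other constraints are satisfied.

not feasible — violates (vi)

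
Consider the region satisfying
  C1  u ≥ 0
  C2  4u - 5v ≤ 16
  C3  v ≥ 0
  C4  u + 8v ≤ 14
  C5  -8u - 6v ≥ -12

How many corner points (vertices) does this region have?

Of the 10 pairwise boundary intersections, those satisfying every inequality are:
  (0, 0)
  (0, 7/4)
  (3/2, 0)
  (6/29, 50/29)

4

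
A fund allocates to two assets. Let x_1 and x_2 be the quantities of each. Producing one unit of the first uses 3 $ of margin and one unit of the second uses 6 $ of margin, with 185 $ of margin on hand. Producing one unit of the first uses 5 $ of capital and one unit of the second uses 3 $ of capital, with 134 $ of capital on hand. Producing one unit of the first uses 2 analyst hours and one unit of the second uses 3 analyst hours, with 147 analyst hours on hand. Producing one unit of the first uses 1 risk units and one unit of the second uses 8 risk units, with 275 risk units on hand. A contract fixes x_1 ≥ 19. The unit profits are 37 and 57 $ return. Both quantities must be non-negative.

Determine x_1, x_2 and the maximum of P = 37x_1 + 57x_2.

At the optimal vertex, 5x_1 + 3x_2 = 134 and x_1 = 19.
Solving simultaneously gives x_1 = 19, x_2 = 13.

x_1 = 19, x_2 = 13, maximum P = 1444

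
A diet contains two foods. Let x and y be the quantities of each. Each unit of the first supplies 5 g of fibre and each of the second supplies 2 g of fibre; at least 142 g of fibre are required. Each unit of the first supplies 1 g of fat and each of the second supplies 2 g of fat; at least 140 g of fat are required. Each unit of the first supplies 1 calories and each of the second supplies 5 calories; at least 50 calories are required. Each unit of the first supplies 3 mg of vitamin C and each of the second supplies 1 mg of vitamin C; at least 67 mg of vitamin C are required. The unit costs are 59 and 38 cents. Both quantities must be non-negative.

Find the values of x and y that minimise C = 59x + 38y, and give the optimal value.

x = 1/2, y = 279/4, minimum C = 2680

The feasible region is unbounded (it extends along (0, 1), (1, 0)), but C strictly increases along every unbounded feasible direction, so there is no improving ray and the minimum is attained at a vertex.

The optimum lies where 5x + 2y = 142 and x + 2y = 140.
Solving simultaneously gives x = 1/2, y = 279/4.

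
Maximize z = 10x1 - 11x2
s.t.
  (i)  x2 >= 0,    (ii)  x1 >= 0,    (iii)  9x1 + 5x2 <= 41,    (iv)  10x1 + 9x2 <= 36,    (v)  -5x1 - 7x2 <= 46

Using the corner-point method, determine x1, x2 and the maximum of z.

Extreme points and z = 10x1 - 11x2:
  (0, 0) → z = 0
  (18/5, 0) → z = 36
  (0, 4) → z = -44

The binding constraints are x2 = 0 and 10x1 + 9x2 = 36.
Solving simultaneously gives x1 = 18/5, x2 = 0.

x1 = 18/5, x2 = 0, maximum z = 36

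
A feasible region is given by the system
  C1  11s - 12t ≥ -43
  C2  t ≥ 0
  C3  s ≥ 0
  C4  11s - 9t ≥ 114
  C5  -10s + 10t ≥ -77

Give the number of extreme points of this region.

3

Intersecting each pair of boundary lines and keeping only the points that satisfy every inequality leaves:
  (585/11, 157/3)
  (677/5, 1277/10)
  (447/20, 293/20)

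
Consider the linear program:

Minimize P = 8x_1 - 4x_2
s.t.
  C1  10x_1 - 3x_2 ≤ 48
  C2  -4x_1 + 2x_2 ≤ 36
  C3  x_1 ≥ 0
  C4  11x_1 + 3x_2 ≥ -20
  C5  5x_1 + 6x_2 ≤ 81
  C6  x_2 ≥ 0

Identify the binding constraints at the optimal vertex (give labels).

Corner points and P = 8x_1 - 4x_2:
  (177/25, 38/5) → P = 656/25
  (24/5, 0) → P = 192/5
  (0, 27/2) → P = -54
  (0, 0) → P = 0

The minimum is at (0, 27/2). Substituting into each constraint, equality holds for C3 and C5; the remaining constraints have slack.

C3 and C5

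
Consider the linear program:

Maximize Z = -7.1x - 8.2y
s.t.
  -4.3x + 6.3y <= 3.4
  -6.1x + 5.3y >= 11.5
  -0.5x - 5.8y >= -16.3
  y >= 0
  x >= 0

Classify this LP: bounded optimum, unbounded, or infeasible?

infeasible

The boundaries -4.3x + 6.3y = 3.4 and -0.5x - 5.8y = -16.3 meet at (8297/2809, 7179/2809), but that point violates -6.1x + 5.3y ≥ 11.5. Every candidate vertex is excluded by some other constraint, so the feasible region is empty.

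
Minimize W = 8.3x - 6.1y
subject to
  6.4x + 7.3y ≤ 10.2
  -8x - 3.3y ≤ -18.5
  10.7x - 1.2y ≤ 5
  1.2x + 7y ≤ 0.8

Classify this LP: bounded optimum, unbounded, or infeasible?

infeasible

The boundaries 6.4x + 7.3y = 10.2 and -8x - 3.3y = -18.5 meet at (10139/3728, -230/233), but that point violates 10.7x - 1.2y ≤ 5. Every candidate vertex is excluded by some other constraint, so the feasible region is empty.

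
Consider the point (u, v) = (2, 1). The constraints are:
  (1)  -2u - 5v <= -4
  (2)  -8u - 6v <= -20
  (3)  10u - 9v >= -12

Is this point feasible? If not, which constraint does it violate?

feasible

(1): -9 ≤ -4 ✓
(2): -22 ≤ -20 ✓
(3): 11 ≥ -12 ✓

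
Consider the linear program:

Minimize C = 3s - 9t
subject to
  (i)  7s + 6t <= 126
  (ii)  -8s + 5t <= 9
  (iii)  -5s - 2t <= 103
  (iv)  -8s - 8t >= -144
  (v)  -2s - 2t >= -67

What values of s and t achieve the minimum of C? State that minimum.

The feasible region is unbounded (it extends along (2, -5), (6, -7)), but C strictly increases along every unbounded feasible direction, so there is no improving ray and the minimum is attained at a vertex.

The optimum lies where -8s + 5t = 9 and -8s - 8t = -144.
Solving simultaneously gives s = 81/13, t = 153/13.

s = 81/13, t = 153/13, minimum C = -1134/13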